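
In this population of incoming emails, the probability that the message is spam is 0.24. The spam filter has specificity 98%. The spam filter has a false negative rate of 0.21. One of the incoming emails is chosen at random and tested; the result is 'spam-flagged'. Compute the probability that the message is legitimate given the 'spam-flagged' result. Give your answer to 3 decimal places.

Let H be the event that the message is spam. P(H) = 0.24, so P(¬H) = 0.76. With E the 'spam-flagged' result, P(E|H) = 0.79 and P(E|¬H) = 0.02.
P(E) = 0.79·0.24 + 0.02·0.76 = 0.18960 + 0.015200 = 0.20480.
By Bayes' theorem, P(H|E) = 0.18960 / 0.20480 = 0.926. Hence P(¬H|E) = 1 − 0.926 = 0.074.

P(¬H | E) ≈ 0.074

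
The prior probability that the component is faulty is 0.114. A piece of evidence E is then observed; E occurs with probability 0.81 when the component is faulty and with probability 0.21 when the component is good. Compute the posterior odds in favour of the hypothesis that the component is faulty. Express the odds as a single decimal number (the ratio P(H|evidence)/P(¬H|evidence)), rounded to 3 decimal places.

Posterior odds ≈ 0.496

Prior odds = 0.114/(1−0.114) = 0.12867. In log-odds, ln(0.12867) = -2.0505.
Add log likelihood ratio: ln(3.8571) = 1.3499.
Posterior log-odds = -0.70059, so posterior odds = exp(-0.70059) = 0.49629.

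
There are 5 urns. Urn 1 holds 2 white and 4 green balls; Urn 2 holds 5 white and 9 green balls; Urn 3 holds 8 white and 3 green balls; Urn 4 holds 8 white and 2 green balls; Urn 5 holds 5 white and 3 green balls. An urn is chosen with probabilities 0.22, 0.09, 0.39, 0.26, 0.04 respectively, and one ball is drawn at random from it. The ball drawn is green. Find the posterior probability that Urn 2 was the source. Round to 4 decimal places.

Posterior probability ≈ 0.1531

P(green|Urn 1) = 0.6667; P(green|Urn 2) = 0.6429; P(green|Urn 3) = 0.2727; P(green|Urn 4) = 0.2; P(green|Urn 5) = 0.375.
Prior × likelihood for each source: 0.22·0.6667=0.1467, 0.09·0.6429=0.05786, 0.39·0.2727=0.1064, 0.26·0.2=0.05200, 0.04·0.375=0.01500. Summing gives P(green) = 0.37789.
P(Urn 2 | green) = 0.05786 / 0.37789 = 0.1531.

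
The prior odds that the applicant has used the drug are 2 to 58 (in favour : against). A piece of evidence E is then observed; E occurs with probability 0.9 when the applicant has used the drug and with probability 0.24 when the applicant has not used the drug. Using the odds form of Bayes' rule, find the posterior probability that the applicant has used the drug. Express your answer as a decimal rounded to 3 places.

Posterior probability ≈ 0.115

Prior odds = 2/58 = 0.034483.
Likelihood ratio for E = 0.9/0.24 = 3.7500.
Posterior odds = prior odds × LR = 0.12931.
Posterior probability = odds/(1+odds) = 0.12931/1.1293 = 0.115.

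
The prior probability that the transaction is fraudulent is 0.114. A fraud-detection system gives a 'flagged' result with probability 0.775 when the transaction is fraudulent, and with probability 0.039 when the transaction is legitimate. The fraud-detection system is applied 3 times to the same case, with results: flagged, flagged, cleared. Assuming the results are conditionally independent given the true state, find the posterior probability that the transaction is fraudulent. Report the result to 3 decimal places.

Let H be the event that the transaction is fraudulent; start with P(H) = 0.114. P('flagged'|H) = 0.775, P('flagged'|¬H) = 0.039.
Update on result 1 ('flagged'): P(H) ← 0.775·0.1140 / (0.775·0.1140 + 0.039·0.8860) = 0.088350/0.12290 = 0.7189.
Update on result 2 ('flagged'): P(H) ← 0.775·0.7189 / (0.775·0.7189 + 0.039·0.2811) = 0.55711/0.56808 = 0.9807.
Update on result 3 ('cleared'): P(H) ← 0.225·0.9807 / (0.225·0.9807 + 0.961·0.0193) = 0.22066/0.23921 = 0.9225.

Posterior P(H) ≈ 0.922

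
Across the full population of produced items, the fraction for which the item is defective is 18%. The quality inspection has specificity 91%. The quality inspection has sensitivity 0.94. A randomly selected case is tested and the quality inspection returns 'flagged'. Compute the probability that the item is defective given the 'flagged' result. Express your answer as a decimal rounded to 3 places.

P(H | E) ≈ 0.696

Write H for 'the item is defective'. Prior odds H:¬H = 0.18/0.82 = 0.21951. For the 'flagged' outcome, the likelihood ratio is 0.94/0.09 = 10.444.
Posterior odds = 0.21951 × 10.444 = 2.2927, so P(H|E) = 2.2927/(1+2.2927) = 0.696.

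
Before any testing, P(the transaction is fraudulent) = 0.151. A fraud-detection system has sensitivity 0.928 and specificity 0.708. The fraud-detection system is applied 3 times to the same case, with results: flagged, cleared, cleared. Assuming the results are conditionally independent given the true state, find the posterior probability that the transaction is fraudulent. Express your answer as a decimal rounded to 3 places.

Posterior P(H) ≈ 0.006

Let H be the event that the transaction is fraudulent; start with P(H) = 0.151. P('flagged'|H) = 0.928, P('flagged'|¬H) = 0.292.
Update on result 1 ('flagged'): P(H) ← 0.928·0.1510 / (0.928·0.1510 + 0.292·0.8490) = 0.14013/0.38804 = 0.3611.
Update on result 2 ('cleared'): P(H) ← 0.072·0.3611 / (0.072·0.3611 + 0.708·0.6389) = 0.026001/0.47833 = 0.0544.
Update on result 3 ('cleared'): P(H) ← 0.072·0.0544 / (0.072·0.0544 + 0.708·0.9456) = 0.0039137/0.67343 = 0.0058.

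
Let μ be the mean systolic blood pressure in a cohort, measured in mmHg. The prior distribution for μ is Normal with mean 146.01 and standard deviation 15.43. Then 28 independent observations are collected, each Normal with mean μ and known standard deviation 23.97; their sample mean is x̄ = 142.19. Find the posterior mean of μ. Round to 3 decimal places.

Posterior mean ≈ 142.493

With known σ, the Normal prior is conjugate. Weight on the data is w = (n/σ²)/(n/σ² + 1/τ₀²) = 0.0487329/(0.0487329+0.00420018) = 0.92065.
Posterior mean = w·x̄ + (1−w)·μ₀ = 0.92065·142.19 + 0.079349·146.01 = 142.493.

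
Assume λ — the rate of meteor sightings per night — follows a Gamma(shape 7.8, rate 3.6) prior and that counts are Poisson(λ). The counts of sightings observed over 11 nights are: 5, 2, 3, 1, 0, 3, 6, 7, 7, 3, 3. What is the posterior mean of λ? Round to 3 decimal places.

Posterior mean ≈ 3.274

The Poisson likelihood adds the total count to the shape and the number of exposure periods to the rate. Here ∑xᵢ = 40 and n = 11, so shape 7.8→47.8 and rate 3.6→14.6.
Posterior mean = shape/rate = 47.8/14.6 = 3.274.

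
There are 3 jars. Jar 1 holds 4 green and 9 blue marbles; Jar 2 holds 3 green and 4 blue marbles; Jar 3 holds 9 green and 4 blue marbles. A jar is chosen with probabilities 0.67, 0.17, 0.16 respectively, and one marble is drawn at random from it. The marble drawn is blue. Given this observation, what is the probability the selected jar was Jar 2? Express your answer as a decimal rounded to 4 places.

Tabulate prior·likelihood by source: [1] prior 0.67, lik 0.6923, product 0.4638; [2] prior 0.17, lik 0.5714, product 0.09714; [3] prior 0.16, lik 0.3077, product 0.04923.
Normalizing constant = 0.61022; the posterior for Jar 2 is its product over the sum, 0.09714/0.61022 = 0.1592.

Posterior probability ≈ 0.1592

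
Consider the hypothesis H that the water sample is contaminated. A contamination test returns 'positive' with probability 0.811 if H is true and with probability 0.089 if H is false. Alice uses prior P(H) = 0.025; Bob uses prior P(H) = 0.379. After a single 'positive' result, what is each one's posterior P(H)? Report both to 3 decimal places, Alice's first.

P('+'|H) = 0.811, P('+'|¬H) = 0.089.
Alice: numerator 0.811·0.025 = 0.020275; evidence = 0.020275+0.089·0.975 = 0.10705; posterior = 0.189.
Bob: numerator 0.811·0.379 = 0.30737; evidence = 0.30737+0.089·0.621 = 0.36264; posterior = 0.848.

Alice: 0.189; Bob: 0.848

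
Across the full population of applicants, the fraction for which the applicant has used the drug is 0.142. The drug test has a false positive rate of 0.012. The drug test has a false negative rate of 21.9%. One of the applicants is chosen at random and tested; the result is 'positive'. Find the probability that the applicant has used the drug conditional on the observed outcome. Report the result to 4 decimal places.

P(H | E) ≈ 0.9150

Let H be the event that the applicant has used the drug. P(H) = 0.142, so P(¬H) = 0.858. With E the 'positive' result, P(E|H) = 0.781 and P(E|¬H) = 0.012.
P(E) = 0.781·0.142 + 0.012·0.858 = 0.11090 + 0.010296 = 0.12120.
By Bayes' theorem, P(H|E) = 0.11090 / 0.12120 = 0.9150.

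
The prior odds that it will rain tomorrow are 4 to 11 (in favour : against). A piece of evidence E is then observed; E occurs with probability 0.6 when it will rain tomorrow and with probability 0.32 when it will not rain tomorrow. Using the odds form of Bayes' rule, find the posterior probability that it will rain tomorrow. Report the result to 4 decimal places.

Prior odds = 4/11 = 0.36364.
Likelihood ratio for E = 0.6/0.32 = 1.8750.
Posterior odds = prior odds × LR = 0.68182.
Posterior probability = odds/(1+odds) = 0.68182/1.6818 = 0.4054.

Posterior probability ≈ 0.4054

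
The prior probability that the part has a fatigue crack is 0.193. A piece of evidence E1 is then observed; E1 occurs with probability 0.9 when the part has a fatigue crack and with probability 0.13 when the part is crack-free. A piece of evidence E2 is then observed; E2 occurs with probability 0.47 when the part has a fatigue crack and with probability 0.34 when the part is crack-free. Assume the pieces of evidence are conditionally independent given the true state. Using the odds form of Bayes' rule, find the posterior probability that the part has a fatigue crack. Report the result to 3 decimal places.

Posterior probability ≈ 0.696

Prior odds = 0.193/(1−0.193) = 0.23916.
Likelihood ratio for E1 = 0.9/0.13 = 6.9231.
Likelihood ratio for E2 = 0.47/0.34 = 1.3824.
Posterior odds = prior odds × LR₁ × LR₂ = 2.2888.
Posterior probability = odds/(1+odds) = 2.2888/3.2888 = 0.696.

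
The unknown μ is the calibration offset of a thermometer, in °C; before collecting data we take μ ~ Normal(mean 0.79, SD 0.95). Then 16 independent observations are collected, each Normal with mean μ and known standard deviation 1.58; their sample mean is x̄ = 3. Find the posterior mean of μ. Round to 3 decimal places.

Posterior mean ≈ 2.674

Prior precision 1/τ₀² = 1/0.95² = 1.10803; data precision n/σ² = 16/1.58² = 6.40923.
Posterior precision = 1.10803 + 6.40923 = 7.51726.
Posterior mean = (1.10803·0.79 + 6.40923·3) / 7.51726 = 2.674.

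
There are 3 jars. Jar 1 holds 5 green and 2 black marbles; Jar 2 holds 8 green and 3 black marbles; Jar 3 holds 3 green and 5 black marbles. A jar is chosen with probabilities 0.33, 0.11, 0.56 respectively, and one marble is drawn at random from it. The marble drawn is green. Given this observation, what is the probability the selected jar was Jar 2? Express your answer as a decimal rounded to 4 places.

Tabulate prior·likelihood by source: [1] prior 0.33, lik 0.7143, product 0.2357; [2] prior 0.11, lik 0.7273, product 0.08000; [3] prior 0.56, lik 0.375, product 0.2100.
Normalizing constant = 0.52571; the posterior for Jar 2 is its product over the sum, 0.08000/0.52571 = 0.1522.

Posterior probability ≈ 0.1522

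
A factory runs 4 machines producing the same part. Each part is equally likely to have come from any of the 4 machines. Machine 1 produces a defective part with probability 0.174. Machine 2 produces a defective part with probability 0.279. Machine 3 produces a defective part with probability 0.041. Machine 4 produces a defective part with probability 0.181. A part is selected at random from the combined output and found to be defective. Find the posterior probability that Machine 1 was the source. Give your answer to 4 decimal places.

P(defective|M1) = 0.174; P(defective|M2) = 0.279; P(defective|M3) = 0.041; P(defective|M4) = 0.181.
Prior × likelihood for each source: 0.25·0.174=0.04350, 0.25·0.279=0.06975, 0.25·0.041=0.01025, 0.25·0.181=0.04525. Summing gives P(defective) = 0.16875.
P(Machine 1 | defective) = 0.04350 / 0.16875 = 0.2578.

Posterior probability ≈ 0.2578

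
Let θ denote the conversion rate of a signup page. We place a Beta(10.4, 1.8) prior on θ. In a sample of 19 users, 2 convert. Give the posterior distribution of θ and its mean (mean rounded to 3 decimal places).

Posterior: Beta(12.4, 18.8); mean ≈ 0.397

Observing 2 successes and 17 failures updates Beta(10.4, 1.8) by adding the success and failure counts to the two shape parameters: α = 10.4+2 = 12.4, β = 1.8+17 = 18.8.
E[θ | data] = 12.4/(12.4+18.8) = 0.397.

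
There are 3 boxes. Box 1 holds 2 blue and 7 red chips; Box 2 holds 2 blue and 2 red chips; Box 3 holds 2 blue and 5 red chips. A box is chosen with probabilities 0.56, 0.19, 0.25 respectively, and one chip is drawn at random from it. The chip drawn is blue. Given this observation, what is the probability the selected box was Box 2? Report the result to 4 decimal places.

Tabulate prior·likelihood by source: [1] prior 0.56, lik 0.2222, product 0.1244; [2] prior 0.19, lik 0.5, product 0.09500; [3] prior 0.25, lik 0.2857, product 0.07143.
Normalizing constant = 0.29087; the posterior for Box 2 is its product over the sum, 0.09500/0.29087 = 0.3266.

Posterior probability ≈ 0.3266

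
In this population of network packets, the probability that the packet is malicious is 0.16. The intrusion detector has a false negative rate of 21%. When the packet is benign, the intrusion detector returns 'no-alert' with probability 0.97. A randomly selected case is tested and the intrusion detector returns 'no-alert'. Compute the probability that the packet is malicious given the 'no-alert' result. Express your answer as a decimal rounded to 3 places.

Let H be the event that the packet is malicious. P(H) = 0.16, so P(¬H) = 0.84. With E the 'no-alert' result, P(E|H) = 0.21 and P(E|¬H) = 0.97.
P(E) = 0.21·0.16 + 0.97·0.84 = 0.033600 + 0.81480 = 0.84840.
By Bayes' theorem, P(H|E) = 0.033600 / 0.84840 = 0.040.

P(H | E) ≈ 0.040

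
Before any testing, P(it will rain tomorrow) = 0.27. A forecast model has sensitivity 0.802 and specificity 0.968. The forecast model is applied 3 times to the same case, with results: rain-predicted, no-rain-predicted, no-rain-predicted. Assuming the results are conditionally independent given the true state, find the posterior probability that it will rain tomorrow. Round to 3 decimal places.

Posterior P(H) ≈ 0.279

With H the event that it will rain tomorrow, the joint likelihood of the observed sequence is P(data|H) = 0.802·0.198·0.198 = 0.031442 and P(data|¬H) = 0.032·0.968·0.968 = 0.029985.
Bayes: P(H|data) = 0.27·0.031442 / (0.27·0.031442 + 0.73·0.029985) = 0.0084892/0.030378 = 0.2795.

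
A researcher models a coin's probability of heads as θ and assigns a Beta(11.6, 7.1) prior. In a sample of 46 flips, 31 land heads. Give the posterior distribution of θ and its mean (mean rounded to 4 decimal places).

Posterior: Beta(42.6, 22.1); mean ≈ 0.6584

The binomial likelihood is conjugate to the Beta prior: with 31 successes and 15 failures, the posterior is Beta(11.6+31, 7.1+15) = Beta(42.6, 22.1).
E[θ | data] = 42.6/(42.6+22.1) = 0.6584.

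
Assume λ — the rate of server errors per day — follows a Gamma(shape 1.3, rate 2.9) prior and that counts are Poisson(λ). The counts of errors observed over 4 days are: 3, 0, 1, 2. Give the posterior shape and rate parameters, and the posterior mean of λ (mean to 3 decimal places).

Posterior: Gamma(shape=7.3, rate=6.9); mean ≈ 1.058

Total count ∑xᵢ = 6 over n = 4 days.
Gamma is conjugate to the Poisson likelihood: posterior is Gamma(shape = 1.3+6 = 7.3, rate = 2.9+4 = 6.9).
E[λ | data] = 7.3/6.9 = 1.058.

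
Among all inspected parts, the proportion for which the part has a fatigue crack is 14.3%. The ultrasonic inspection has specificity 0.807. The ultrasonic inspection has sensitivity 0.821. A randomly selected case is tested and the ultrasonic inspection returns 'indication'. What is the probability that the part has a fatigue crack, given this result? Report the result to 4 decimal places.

P(H | E) ≈ 0.4151

Let H be the event that the part has a fatigue crack. P(H) = 0.143, so P(¬H) = 0.857. With E the 'indication' result, P(E|H) = 0.821 and P(E|¬H) = 0.193.
P(E) = 0.821·0.143 + 0.193·0.857 = 0.11740 + 0.16540 = 0.28280.
By Bayes' theorem, P(H|E) = 0.11740 / 0.28280 = 0.4151.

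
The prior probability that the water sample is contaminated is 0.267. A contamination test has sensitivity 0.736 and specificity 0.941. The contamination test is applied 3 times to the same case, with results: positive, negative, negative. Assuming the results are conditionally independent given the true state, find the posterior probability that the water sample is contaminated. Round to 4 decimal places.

Posterior P(H) ≈ 0.2634

Let H be the event that the water sample is contaminated; start with P(H) = 0.267. P('positive'|H) = 0.736, P('positive'|¬H) = 0.059.
Update on result 1 ('positive'): P(H) ← 0.736·0.2670 / (0.736·0.2670 + 0.059·0.7330) = 0.19651/0.23976 = 0.8196.
Update on result 2 ('negative'): P(H) ← 0.264·0.8196 / (0.264·0.8196 + 0.941·0.1804) = 0.21638/0.38612 = 0.5604.
Update on result 3 ('negative'): P(H) ← 0.264·0.5604 / (0.264·0.5604 + 0.941·0.4396) = 0.14795/0.56161 = 0.2634.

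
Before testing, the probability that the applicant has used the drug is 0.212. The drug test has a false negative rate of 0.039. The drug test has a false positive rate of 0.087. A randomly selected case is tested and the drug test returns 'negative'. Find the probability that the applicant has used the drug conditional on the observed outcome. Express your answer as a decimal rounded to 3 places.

Let H be the event that the applicant has used the drug. P(H) = 0.212, so P(¬H) = 0.788. With E the 'negative' result, P(E|H) = 0.039 and P(E|¬H) = 0.913.
P(E) = 0.039·0.212 + 0.913·0.788 = 0.0082680 + 0.71944 = 0.72771.
By Bayes' theorem, P(H|E) = 0.0082680 / 0.72771 = 0.011.

P(H | E) ≈ 0.011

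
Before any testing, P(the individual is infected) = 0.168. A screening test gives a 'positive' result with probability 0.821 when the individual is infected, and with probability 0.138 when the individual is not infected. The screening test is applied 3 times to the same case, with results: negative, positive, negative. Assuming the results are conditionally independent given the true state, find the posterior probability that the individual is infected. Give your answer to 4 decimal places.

Let H be the event that the individual is infected; start with P(H) = 0.168. P('positive'|H) = 0.821, P('positive'|¬H) = 0.138.
Update on result 1 ('negative'): P(H) ← 0.179·0.1680 / (0.179·0.1680 + 0.862·0.8320) = 0.030072/0.74726 = 0.0402.
Update on result 2 ('positive'): P(H) ← 0.821·0.0402 / (0.821·0.0402 + 0.138·0.9598) = 0.033040/0.16549 = 0.1997.
Update on result 3 ('negative'): P(H) ← 0.179·0.1997 / (0.179·0.1997 + 0.862·0.8003) = 0.035738/0.72564 = 0.0493.

Posterior P(H) ≈ 0.0493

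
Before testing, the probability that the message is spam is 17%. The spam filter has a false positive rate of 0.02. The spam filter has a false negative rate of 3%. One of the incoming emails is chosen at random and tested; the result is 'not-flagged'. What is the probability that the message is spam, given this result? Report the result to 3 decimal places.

Let H be the event that the message is spam. P(H) = 0.17, so P(¬H) = 0.83. With E the 'not-flagged' result, P(E|H) = 0.03 and P(E|¬H) = 0.98.
P(E) = 0.03·0.17 + 0.98·0.83 = 0.0051000 + 0.81340 = 0.81850.
By Bayes' theorem, P(H|E) = 0.0051000 / 0.81850 = 0.006.

P(H | E) ≈ 0.006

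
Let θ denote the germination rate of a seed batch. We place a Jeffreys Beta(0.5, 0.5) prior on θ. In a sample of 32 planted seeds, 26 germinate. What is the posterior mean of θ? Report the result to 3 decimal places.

Posterior mean ≈ 0.803

Observing 26 successes and 6 failures updates Beta(0.5, 0.5) by adding the success and failure counts to the two shape parameters: α = 0.5+26 = 26.5, β = 0.5+6 = 6.5.
E[θ | data] = 26.5/(26.5+6.5) = 0.803.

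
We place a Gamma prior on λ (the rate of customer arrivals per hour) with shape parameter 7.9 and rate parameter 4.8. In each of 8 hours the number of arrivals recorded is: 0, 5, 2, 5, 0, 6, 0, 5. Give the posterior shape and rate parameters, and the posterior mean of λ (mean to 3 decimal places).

Posterior: Gamma(shape=30.9, rate=12.8); mean ≈ 2.414

Total count ∑xᵢ = 23 over n = 8 hours.
Gamma is conjugate to the Poisson likelihood: posterior is Gamma(shape = 7.9+23 = 30.9, rate = 4.8+8 = 12.8).
E[λ | data] = 30.9/12.8 = 2.414.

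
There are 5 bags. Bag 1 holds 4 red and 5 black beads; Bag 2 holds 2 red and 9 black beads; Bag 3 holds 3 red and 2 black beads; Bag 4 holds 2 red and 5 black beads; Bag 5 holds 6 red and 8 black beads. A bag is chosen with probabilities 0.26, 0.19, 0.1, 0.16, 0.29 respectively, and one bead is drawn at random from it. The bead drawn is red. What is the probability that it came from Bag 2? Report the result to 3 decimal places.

Posterior probability ≈ 0.091

P(red|Bag 1) = 0.4444; P(red|Bag 2) = 0.1818; P(red|Bag 3) = 0.6; P(red|Bag 4) = 0.2857; P(red|Bag 5) = 0.4286.
Prior × likelihood for each source: 0.26·0.4444=0.1156, 0.19·0.1818=0.03455, 0.1·0.6=0.06000, 0.16·0.2857=0.04571, 0.29·0.4286=0.1243. Summing gives P(red) = 0.38010.
P(Bag 2 | red) = 0.03455 / 0.38010 = 0.091.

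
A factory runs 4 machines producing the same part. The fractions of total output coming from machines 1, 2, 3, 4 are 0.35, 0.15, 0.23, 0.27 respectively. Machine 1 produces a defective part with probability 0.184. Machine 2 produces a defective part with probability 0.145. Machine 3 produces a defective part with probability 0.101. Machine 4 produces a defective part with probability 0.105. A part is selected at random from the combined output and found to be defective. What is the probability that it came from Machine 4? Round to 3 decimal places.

Posterior probability ≈ 0.206

Tabulate prior·likelihood by source: [1] prior 0.35, lik 0.184, product 0.06440; [2] prior 0.15, lik 0.145, product 0.02175; [3] prior 0.23, lik 0.101, product 0.02323; [4] prior 0.27, lik 0.105, product 0.02835.
Normalizing constant = 0.13773; the posterior for Machine 4 is its product over the sum, 0.02835/0.13773 = 0.206.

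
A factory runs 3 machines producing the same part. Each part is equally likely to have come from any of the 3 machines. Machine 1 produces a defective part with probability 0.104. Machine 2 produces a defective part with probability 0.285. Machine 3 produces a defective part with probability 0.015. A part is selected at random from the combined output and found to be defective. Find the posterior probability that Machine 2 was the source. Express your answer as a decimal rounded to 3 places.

Posterior probability ≈ 0.705

Tabulate prior·likelihood by source: [1] prior 0.333333, lik 0.104, product 0.03467; [2] prior 0.333333, lik 0.285, product 0.09500; [3] prior 0.333333, lik 0.015, product 0.005000.
Normalizing constant = 0.13467; the posterior for Machine 2 is its product over the sum, 0.09500/0.13467 = 0.705.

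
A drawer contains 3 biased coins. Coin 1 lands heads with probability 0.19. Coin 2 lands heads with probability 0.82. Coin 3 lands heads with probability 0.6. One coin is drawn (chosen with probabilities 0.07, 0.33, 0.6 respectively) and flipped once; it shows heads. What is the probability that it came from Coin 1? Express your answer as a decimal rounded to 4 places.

Posterior probability ≈ 0.0207

Tabulate prior·likelihood by source: [1] prior 0.07, lik 0.19, product 0.01330; [2] prior 0.33, lik 0.82, product 0.2706; [3] prior 0.6, lik 0.6, product 0.3600.
Normalizing constant = 0.64390; the posterior for Coin 1 is its product over the sum, 0.01330/0.64390 = 0.0207.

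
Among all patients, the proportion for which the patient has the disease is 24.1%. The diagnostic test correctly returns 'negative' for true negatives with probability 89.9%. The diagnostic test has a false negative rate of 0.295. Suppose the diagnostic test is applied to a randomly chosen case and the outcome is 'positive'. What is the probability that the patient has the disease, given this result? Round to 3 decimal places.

Write H for 'the patient has the disease'. Prior odds H:¬H = 0.241/0.759 = 0.31752. For the 'positive' outcome, the likelihood ratio is 0.705/0.101 = 6.9802.
Posterior odds = 0.31752 × 6.9802 = 2.2164, so P(H|E) = 2.2164/(1+2.2164) = 0.689.

P(H | E) ≈ 0.689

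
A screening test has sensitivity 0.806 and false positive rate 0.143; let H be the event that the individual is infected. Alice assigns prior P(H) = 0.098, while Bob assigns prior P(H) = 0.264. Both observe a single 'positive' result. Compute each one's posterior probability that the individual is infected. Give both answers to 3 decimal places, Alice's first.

Alice: 0.380; Bob: 0.669

P('+'|H) = 0.806, P('+'|¬H) = 0.143.
Alice: numerator 0.806·0.098 = 0.078988; evidence = 0.078988+0.143·0.902 = 0.20797; posterior = 0.380.
Bob: numerator 0.806·0.264 = 0.21278; evidence = 0.21278+0.143·0.736 = 0.31803; posterior = 0.669.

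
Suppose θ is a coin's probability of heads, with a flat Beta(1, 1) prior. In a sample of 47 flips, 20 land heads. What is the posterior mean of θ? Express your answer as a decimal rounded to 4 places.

The binomial likelihood is conjugate to the Beta prior: with 20 successes and 27 failures, the posterior is Beta(1+20, 1+27) = Beta(21, 28).
Posterior mean = α/(α+β) = 21/49 = 0.4286.

Posterior mean ≈ 0.4286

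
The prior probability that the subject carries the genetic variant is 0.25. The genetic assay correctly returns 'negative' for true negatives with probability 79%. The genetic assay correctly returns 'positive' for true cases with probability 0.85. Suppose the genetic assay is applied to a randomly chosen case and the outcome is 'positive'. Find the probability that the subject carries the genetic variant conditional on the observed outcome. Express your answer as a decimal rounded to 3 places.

P(H | E) ≈ 0.574

Write H for 'the subject carries the genetic variant'. Prior odds H:¬H = 0.25/0.75 = 0.33333. For the 'positive' outcome, the likelihood ratio is 0.85/0.21 = 4.0476.
Posterior odds = 0.33333 × 4.0476 = 1.3492, so P(H|E) = 1.3492/(1+1.3492) = 0.574.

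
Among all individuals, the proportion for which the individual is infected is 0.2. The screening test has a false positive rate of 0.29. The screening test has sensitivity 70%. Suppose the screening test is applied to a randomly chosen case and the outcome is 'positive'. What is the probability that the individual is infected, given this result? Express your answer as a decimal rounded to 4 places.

Write H for 'the individual is infected'. Prior odds H:¬H = 0.2/0.8 = 0.25000. For the 'positive' outcome, the likelihood ratio is 0.7/0.29 = 2.4138.
Posterior odds = 0.25000 × 2.4138 = 0.60345, so P(H|E) = 0.60345/(1+0.60345) = 0.3763.

P(H | E) ≈ 0.3763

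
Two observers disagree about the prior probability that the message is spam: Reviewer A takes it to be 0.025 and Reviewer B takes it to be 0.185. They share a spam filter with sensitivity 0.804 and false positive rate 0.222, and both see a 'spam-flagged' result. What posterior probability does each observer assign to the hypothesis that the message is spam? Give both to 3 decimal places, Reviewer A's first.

The likelihood ratio for a 'spam-flagged' result is 0.804/0.222 = 3.6216.
Reviewer A: prior odds 0.025/0.975 = 0.025641; posterior odds 0.092862; posterior probability 0.085.
Reviewer B: prior odds 0.185/0.815 = 0.22699; posterior odds 0.82209; posterior probability 0.451.

Reviewer A: 0.085; Reviewer B: 0.451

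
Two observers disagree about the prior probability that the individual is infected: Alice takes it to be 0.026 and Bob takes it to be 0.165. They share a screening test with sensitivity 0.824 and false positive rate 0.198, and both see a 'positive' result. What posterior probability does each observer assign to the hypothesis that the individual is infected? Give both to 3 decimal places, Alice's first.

Alice: 0.100; Bob: 0.451

P('+'|H) = 0.824, P('+'|¬H) = 0.198.
Alice: numerator 0.824·0.026 = 0.021424; evidence = 0.021424+0.198·0.974 = 0.21428; posterior = 0.100.
Bob: numerator 0.824·0.165 = 0.13596; evidence = 0.13596+0.198·0.835 = 0.30129; posterior = 0.451.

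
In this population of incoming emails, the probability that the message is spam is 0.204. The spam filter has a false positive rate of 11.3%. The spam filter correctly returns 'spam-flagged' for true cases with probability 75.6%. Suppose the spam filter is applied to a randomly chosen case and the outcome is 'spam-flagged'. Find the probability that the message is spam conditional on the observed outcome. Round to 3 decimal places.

P(H | E) ≈ 0.632

Write H for 'the message is spam'. Prior odds H:¬H = 0.204/0.796 = 0.25628. For the 'spam-flagged' outcome, the likelihood ratio is 0.756/0.113 = 6.6903.
Posterior odds = 0.25628 × 6.6903 = 1.7146, so P(H|E) = 1.7146/(1+1.7146) = 0.632.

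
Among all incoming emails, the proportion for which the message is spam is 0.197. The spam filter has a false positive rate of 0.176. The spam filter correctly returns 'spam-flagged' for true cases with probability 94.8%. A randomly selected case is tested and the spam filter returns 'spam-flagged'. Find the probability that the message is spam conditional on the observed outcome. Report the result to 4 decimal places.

P(H | E) ≈ 0.5692

Write H for 'the message is spam'. Prior odds H:¬H = 0.197/0.803 = 0.24533. For the 'spam-flagged' outcome, the likelihood ratio is 0.948/0.176 = 5.3864.
Posterior odds = 0.24533 × 5.3864 = 1.3214, so P(H|E) = 1.3214/(1+1.3214) = 0.5692.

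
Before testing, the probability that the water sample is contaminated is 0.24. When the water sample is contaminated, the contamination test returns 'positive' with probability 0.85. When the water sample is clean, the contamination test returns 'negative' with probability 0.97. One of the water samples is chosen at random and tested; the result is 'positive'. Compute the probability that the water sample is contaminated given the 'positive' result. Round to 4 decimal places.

P(H | E) ≈ 0.8995

Let H be the event that the water sample is contaminated. P(H) = 0.24, so P(¬H) = 0.76. With E the 'positive' result, P(E|H) = 0.85 and P(E|¬H) = 0.03.
P(E) = 0.85·0.24 + 0.03·0.76 = 0.20400 + 0.022800 = 0.22680.
By Bayes' theorem, P(H|E) = 0.20400 / 0.22680 = 0.8995.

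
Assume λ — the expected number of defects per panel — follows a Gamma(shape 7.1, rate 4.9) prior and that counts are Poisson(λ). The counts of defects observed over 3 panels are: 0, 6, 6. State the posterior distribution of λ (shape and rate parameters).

Posterior: Gamma(shape=19.1, rate=7.9)

The Poisson likelihood adds the total count to the shape and the number of exposure periods to the rate. Here ∑xᵢ = 12 and n = 3, so shape 7.1→19.1 and rate 4.9→7.9.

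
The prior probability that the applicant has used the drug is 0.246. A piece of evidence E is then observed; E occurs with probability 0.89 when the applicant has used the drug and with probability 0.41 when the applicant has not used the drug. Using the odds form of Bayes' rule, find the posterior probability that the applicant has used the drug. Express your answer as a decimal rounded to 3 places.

Prior odds = 0.246/(1−0.246) = 0.32626.
Likelihood ratio for E = 0.89/0.41 = 2.1707.
Posterior odds = prior odds × LR = 0.70822.
Posterior probability = odds/(1+odds) = 0.70822/1.7082 = 0.415.

Posterior probability ≈ 0.415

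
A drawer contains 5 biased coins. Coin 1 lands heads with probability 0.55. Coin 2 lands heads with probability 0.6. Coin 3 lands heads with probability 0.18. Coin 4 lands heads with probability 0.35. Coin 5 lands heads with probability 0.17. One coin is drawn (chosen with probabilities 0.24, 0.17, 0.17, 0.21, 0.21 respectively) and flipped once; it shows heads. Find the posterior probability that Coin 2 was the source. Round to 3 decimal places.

Posterior probability ≈ 0.273

Tabulate prior·likelihood by source: [1] prior 0.24, lik 0.55, product 0.1320; [2] prior 0.17, lik 0.6, product 0.1020; [3] prior 0.17, lik 0.18, product 0.03060; [4] prior 0.21, lik 0.35, product 0.07350; [5] prior 0.21, lik 0.17, product 0.03570.
Normalizing constant = 0.37380; the posterior for Coin 2 is its product over the sum, 0.1020/0.37380 = 0.273.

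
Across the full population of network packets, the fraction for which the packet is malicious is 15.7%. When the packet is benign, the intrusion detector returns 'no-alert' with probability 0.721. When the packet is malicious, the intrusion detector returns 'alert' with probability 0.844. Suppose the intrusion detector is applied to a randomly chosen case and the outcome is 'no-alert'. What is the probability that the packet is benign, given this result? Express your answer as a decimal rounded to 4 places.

P(¬H | E) ≈ 0.9613

Let H be the event that the packet is malicious. P(H) = 0.157, so P(¬H) = 0.843. With E the 'no-alert' result, P(E|H) = 0.156 and P(E|¬H) = 0.721.
P(E) = 0.156·0.157 + 0.721·0.843 = 0.024492 + 0.60780 = 0.63229.
By Bayes' theorem, P(H|E) = 0.024492 / 0.63229 = 0.0387. Hence P(¬H|E) = 1 − 0.0387 = 0.9613.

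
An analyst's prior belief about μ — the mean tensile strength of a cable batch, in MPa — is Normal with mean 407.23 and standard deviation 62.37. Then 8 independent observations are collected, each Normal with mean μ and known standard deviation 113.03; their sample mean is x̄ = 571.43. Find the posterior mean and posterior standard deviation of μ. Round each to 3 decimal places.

Posterior mean ≈ 523.640; posterior SD ≈ 33.648

Prior precision 1/τ₀² = 1/62.37² = 0.00025707; data precision n/σ² = 8/113.03² = 0.00062618.
Posterior precision = 0.00025707 + 0.00062618 = 0.00088325, giving posterior SD = 1/√0.00088325 = 33.648.
Posterior mean = (0.00025707·407.23 + 0.00062618·571.43) / 0.00088325 = 523.640.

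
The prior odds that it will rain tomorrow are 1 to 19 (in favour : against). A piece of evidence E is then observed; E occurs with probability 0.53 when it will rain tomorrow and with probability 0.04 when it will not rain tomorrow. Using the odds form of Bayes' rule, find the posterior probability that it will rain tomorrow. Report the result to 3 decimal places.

Prior odds = 1/19 = 0.052632.
Likelihood ratio for E = 0.53/0.04 = 13.250.
Posterior odds = prior odds × LR = 0.69737.
Posterior probability = odds/(1+odds) = 0.69737/1.6974 = 0.411.

Posterior probability ≈ 0.411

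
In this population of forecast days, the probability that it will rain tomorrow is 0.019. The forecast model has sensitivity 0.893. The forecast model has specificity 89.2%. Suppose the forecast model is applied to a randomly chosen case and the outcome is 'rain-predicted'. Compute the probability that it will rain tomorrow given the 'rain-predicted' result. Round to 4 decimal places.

P(H | E) ≈ 0.1380

Write H for 'it will rain tomorrow'. Prior odds H:¬H = 0.019/0.981 = 0.019368. For the 'rain-predicted' outcome, the likelihood ratio is 0.893/0.108 = 8.2685.
Posterior odds = 0.019368 × 8.2685 = 0.16014, so P(H|E) = 0.16014/(1+0.16014) = 0.1380.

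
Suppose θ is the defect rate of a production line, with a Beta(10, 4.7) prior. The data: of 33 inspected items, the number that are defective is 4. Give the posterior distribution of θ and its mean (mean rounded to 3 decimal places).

Observing 4 successes and 29 failures updates Beta(10, 4.7) by adding the success and failure counts to the two shape parameters: α = 10+4 = 14, β = 4.7+29 = 33.7.
Posterior mean = α/(α+β) = 14/47.7 = 0.294.

Posterior: Beta(14, 33.7); mean ≈ 0.294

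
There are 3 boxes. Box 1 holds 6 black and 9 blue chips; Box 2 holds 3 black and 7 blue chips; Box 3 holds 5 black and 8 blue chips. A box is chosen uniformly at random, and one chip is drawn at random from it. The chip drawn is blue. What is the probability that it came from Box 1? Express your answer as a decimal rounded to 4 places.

Posterior probability ≈ 0.3133

Tabulate prior·likelihood by source: [1] prior 0.333333, lik 0.6, product 0.2000; [2] prior 0.333333, lik 0.7, product 0.2333; [3] prior 0.333333, lik 0.6154, product 0.2051.
Normalizing constant = 0.63846; the posterior for Box 1 is its product over the sum, 0.2000/0.63846 = 0.3133.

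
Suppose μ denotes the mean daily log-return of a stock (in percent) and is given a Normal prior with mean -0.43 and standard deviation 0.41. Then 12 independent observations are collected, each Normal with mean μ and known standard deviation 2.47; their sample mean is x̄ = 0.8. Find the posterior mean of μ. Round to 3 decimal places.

Prior precision 1/τ₀² = 1/0.41² = 5.94884; data precision n/σ² = 12/2.47² = 1.96692.
Posterior precision = 5.94884 + 1.96692 = 7.91576.
Posterior mean = (5.94884·-0.43 + 1.96692·0.8) / 7.91576 = -0.124.

Posterior mean ≈ -0.124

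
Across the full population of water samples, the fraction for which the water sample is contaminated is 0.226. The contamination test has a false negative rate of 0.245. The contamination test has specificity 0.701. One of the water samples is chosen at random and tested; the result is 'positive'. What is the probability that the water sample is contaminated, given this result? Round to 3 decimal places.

P(H | E) ≈ 0.424

Write H for 'the water sample is contaminated'. Prior odds H:¬H = 0.226/0.774 = 0.29199. For the 'positive' outcome, the likelihood ratio is 0.755/0.299 = 2.5251.
Posterior odds = 0.29199 × 2.5251 = 0.73730, so P(H|E) = 0.73730/(1+0.73730) = 0.424.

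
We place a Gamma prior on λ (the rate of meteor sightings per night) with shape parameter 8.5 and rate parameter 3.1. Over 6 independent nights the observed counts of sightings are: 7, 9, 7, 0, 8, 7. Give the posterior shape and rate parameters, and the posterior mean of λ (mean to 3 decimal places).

The Poisson likelihood adds the total count to the shape and the number of exposure periods to the rate. Here ∑xᵢ = 38 and n = 6, so shape 8.5→46.5 and rate 3.1→9.1.
Posterior mean = shape/rate = 46.5/9.1 = 5.110.

Posterior: Gamma(shape=46.5, rate=9.1); mean ≈ 5.110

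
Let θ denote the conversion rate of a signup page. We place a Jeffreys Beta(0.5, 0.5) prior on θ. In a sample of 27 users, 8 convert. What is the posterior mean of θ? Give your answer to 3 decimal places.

Posterior mean ≈ 0.304

Observing 8 successes and 19 failures updates Beta(0.5, 0.5) by adding the success and failure counts to the two shape parameters: α = 0.5+8 = 8.5, β = 0.5+19 = 19.5.
Posterior mean = α/(α+β) = 8.5/28 = 0.304.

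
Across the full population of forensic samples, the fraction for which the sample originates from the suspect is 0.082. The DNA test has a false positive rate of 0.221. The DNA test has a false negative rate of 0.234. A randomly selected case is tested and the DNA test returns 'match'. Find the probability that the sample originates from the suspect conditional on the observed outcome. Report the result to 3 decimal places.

Write H for 'the sample originates from the suspect'. Prior odds H:¬H = 0.082/0.918 = 0.089325. For the 'match' outcome, the likelihood ratio is 0.766/0.221 = 3.4661.
Posterior odds = 0.089325 × 3.4661 = 0.30960, so P(H|E) = 0.30960/(1+0.30960) = 0.236.

P(H | E) ≈ 0.236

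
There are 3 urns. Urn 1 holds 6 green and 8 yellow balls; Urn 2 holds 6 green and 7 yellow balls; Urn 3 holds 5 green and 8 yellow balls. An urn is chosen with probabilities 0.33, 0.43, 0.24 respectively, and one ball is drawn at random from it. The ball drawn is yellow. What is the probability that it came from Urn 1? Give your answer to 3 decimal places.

P(yellow|Urn 1) = 0.5714; P(yellow|Urn 2) = 0.5385; P(yellow|Urn 3) = 0.6154.
Prior × likelihood for each source: 0.33·0.5714=0.1886, 0.43·0.5385=0.2315, 0.24·0.6154=0.1477. Summing gives P(yellow) = 0.56780.
P(Urn 1 | yellow) = 0.1886 / 0.56780 = 0.332.

Posterior probability ≈ 0.332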